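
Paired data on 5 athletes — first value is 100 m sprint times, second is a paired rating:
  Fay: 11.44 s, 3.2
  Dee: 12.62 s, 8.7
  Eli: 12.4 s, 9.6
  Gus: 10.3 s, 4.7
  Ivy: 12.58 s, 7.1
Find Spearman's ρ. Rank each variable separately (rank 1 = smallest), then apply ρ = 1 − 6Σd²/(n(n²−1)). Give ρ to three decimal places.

0.600

Ranks of variable 1: 2, 5, 3, 1, 4
Ranks of variable 2: 1, 4, 5, 2, 3
d = r₁ − r₂: 1, 1, -2, -1, 1
d²: 1, 1, 4, 1, 1; Σd² = 8
ρ = 1 − 6·8/(5·24) = 1 − 48/120 = 0.600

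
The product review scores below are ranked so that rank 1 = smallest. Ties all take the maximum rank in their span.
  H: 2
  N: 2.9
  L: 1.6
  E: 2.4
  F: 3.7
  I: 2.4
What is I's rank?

4

Sorted (ascending): 1.6, 2, 2.4, 2.4, 2.9, 3.7
The 2 values of 2.4 occupy positions 3–4 → each gets rank 4.
I has value 2.4 → rank 4.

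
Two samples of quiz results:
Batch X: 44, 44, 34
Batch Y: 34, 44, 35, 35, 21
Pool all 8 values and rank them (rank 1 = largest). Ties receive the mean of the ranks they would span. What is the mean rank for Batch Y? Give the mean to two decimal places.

Sorted (descending): 44, 44, 44, 35, 35, 34, 34, 21
The 3 values of 44 occupy positions 1–3 → average rank 2.
The 2 values of 35 occupy positions 4–5 → average rank (4+5)/2 = 4.5.
The 2 values of 34 occupy positions 6–7 → average rank (6+7)/2 = 6.5.
Batch Y values → pooled ranks: 34→6.5, 44→2, 35→4.5, 35→4.5, 21→8
Mean rank = (6.5 + 2 + 4.5 + 4.5 + 8) / 5 = 5.10

5.10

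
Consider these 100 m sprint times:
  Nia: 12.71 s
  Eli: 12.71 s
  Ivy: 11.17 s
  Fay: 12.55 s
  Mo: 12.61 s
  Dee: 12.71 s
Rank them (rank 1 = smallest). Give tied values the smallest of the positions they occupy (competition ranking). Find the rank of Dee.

4

Sorted (ascending): 11.17, 12.55, 12.61, 12.71, 12.71, 12.71
The 3 values of 12.71 occupy positions 4–6 → each gets rank 4.
Dee has value 12.71 s → rank 4.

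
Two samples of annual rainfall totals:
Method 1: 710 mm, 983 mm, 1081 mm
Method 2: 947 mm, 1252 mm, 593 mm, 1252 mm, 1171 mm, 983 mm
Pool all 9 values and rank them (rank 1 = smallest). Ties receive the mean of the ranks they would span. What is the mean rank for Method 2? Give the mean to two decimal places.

5.42

Sorted (ascending): 593, 710, 947, 983, 983, 1081, 1171, 1252, 1252
The 2 values of 983 occupy positions 4–5 → average rank (4+5)/2 = 4.5.
The 2 values of 1252 occupy positions 8–9 → average rank (8+9)/2 = 8.5.
Method 2 values → pooled ranks: 947→3, 1252→8.5, 593→1, 1252→8.5, 1171→7, 983→4.5
Mean rank = (3 + 8.5 + 1 + 8.5 + 7 + 4.5) / 6 = 5.42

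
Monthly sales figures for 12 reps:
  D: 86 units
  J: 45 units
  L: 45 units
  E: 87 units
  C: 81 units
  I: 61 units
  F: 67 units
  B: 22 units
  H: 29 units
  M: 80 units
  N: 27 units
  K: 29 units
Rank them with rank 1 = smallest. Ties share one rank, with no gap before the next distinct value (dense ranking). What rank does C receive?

Sorted (ascending): 22, 27, 29, 29, 45, 45, 61, 67, 80, 81, 86, 87
The 2 values of 29 share dense rank 3.
The 2 values of 45 share dense rank 4.
Remaining distinct values take the next consecutive integers.
C has value 81 units → rank 8.

8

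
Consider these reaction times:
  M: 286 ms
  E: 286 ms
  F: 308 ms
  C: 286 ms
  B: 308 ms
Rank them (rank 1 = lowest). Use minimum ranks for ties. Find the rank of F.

Sorted (ascending): 286, 286, 286, 308, 308
The 3 values of 286 occupy positions 1–3 → each gets rank 1.
The 2 values of 308 occupy positions 4–5 → each gets rank 4.
F has value 308 ms → rank 4.

4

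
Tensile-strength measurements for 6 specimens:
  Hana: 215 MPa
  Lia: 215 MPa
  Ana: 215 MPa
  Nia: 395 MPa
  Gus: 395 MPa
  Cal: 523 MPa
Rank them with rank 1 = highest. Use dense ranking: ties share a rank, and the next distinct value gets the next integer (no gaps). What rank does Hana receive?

Sorted (descending): 523, 395, 395, 215, 215, 215
The 2 values of 395 share dense rank 2.
The 3 values of 215 share dense rank 3.
Remaining distinct values take the next consecutive integers.
Hana has value 215 MPa → rank 3.

3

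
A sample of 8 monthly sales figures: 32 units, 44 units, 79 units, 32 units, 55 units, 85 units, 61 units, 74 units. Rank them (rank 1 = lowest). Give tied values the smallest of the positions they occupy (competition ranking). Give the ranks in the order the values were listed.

Sorted (ascending): 32, 32, 44, 55, 61, 74, 79, 85
The 2 values of 32 occupy positions 1–2 → each gets rank 1.

1, 3, 7, 1, 4, 8, 5, 6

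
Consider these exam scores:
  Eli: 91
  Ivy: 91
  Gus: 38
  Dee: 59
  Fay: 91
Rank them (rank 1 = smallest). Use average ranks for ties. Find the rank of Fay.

Sorted (ascending): 38, 59, 91, 91, 91
The 3 values of 91 occupy positions 3–5 → average rank 4.
Fay has value 91 → rank 4.

4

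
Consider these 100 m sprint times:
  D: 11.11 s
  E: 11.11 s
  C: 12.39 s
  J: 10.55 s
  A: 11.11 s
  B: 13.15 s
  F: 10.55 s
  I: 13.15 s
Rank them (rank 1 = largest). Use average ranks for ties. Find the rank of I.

Sorted (descending): 13.15, 13.15, 12.39, 11.11, 11.11, 11.11, 10.55, 10.55
The 2 values of 13.15 occupy positions 1–2 → average rank (1+2)/2 = 1.5.
The 3 values of 11.11 occupy positions 4–6 → average rank 5.
The 2 values of 10.55 occupy positions 7–8 → average rank (7+8)/2 = 7.5.
I has value 13.15 s → rank 1.5.

1.5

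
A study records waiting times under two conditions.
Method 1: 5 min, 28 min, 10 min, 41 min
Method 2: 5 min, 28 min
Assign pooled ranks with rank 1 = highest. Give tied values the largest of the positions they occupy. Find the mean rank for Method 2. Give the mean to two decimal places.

4.50

Sorted (descending): 41, 28, 28, 10, 5, 5
The 2 values of 28 occupy positions 2–3 → each gets rank 3.
The 2 values of 5 occupy positions 5–6 → each gets rank 6.
Method 2 values → pooled ranks: 5→6, 28→3
Mean rank = (6 + 3) / 2 = 4.50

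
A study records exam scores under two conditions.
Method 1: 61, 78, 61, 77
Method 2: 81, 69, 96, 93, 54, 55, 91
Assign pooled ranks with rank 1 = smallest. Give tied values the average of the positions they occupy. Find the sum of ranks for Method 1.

20

Sorted (ascending): 54, 55, 61, 61, 69, 77, 78, 81, 91, 93, 96
The 2 values of 61 occupy positions 3–4 → average rank (3+4)/2 = 3.5.
Method 1 values → pooled ranks: 61→3.5, 78→7, 61→3.5, 77→6
Rank sum = 3.5 + 7 + 3.5 + 6 = 20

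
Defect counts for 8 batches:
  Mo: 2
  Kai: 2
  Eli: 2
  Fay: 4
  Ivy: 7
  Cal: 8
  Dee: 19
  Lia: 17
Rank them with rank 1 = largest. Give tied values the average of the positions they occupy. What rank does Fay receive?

5

Sorted (descending): 19, 17, 8, 7, 4, 2, 2, 2
The 3 values of 2 occupy positions 6–8 → average rank 7.
Fay has value 4 → rank 5.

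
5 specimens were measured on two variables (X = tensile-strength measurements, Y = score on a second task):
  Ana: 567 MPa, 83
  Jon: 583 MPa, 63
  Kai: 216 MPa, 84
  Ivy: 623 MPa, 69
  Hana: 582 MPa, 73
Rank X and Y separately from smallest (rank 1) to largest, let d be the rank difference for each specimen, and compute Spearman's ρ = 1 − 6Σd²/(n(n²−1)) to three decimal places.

-0.900

Ranks of variable 1: 2, 4, 1, 5, 3
Ranks of variable 2: 4, 1, 5, 2, 3
d = r₁ − r₂: -2, 3, -4, 3, 0
d²: 4, 9, 16, 9, 0; Σd² = 38
ρ = 1 − 6·38/(5·24) = 1 − 228/120 = -0.900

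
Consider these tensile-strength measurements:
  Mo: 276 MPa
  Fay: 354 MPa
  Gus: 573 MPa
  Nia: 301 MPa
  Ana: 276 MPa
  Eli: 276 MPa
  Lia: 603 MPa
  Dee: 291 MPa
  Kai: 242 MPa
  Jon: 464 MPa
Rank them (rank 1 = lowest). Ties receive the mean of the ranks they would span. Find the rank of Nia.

6

Sorted (ascending): 242, 276, 276, 276, 291, 301, 354, 464, 573, 603
The 3 values of 276 occupy positions 2–4 → average rank 3.
Nia has value 301 MPa → rank 6.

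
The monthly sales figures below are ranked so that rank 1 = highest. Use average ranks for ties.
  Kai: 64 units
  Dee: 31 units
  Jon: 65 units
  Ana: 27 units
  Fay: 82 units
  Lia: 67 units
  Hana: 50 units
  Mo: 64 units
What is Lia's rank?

2

Sorted (descending): 82, 67, 65, 64, 64, 50, 31, 27
The 2 values of 64 occupy positions 4–5 → average rank (4+5)/2 = 4.5.
Lia has value 67 units → rank 2.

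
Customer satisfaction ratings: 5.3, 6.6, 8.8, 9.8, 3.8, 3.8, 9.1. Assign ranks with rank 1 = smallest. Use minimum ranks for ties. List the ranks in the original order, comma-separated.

3, 4, 5, 7, 1, 1, 6

Sorted (ascending): 3.8, 3.8, 5.3, 6.6, 8.8, 9.1, 9.8
The 2 values of 3.8 occupy positions 1–2 → each gets rank 1.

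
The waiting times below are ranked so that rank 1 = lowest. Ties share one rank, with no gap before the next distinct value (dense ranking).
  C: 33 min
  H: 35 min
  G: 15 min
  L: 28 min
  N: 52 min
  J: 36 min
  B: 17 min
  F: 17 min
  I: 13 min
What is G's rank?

2

Sorted (ascending): 13, 15, 17, 17, 28, 33, 35, 36, 52
The 2 values of 17 share dense rank 3.
Remaining distinct values take the next consecutive integers.
G has value 15 min → rank 2.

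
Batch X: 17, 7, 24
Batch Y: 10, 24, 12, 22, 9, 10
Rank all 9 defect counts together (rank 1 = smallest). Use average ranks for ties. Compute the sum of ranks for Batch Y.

29.5

Sorted (ascending): 7, 9, 10, 10, 12, 17, 22, 24, 24
The 2 values of 10 occupy positions 3–4 → average rank (3+4)/2 = 3.5.
The 2 values of 24 occupy positions 8–9 → average rank (8+9)/2 = 8.5.
Batch Y values → pooled ranks: 10→3.5, 24→8.5, 12→5, 22→7, 9→2, 10→3.5
Rank sum = 3.5 + 8.5 + 5 + 7 + 2 + 3.5 = 29.5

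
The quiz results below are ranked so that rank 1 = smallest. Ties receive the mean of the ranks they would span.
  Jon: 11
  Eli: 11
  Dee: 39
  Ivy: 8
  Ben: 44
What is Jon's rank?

Sorted (ascending): 8, 11, 11, 39, 44
The 2 values of 11 occupy positions 2–3 → average rank (2+3)/2 = 2.5.
Jon has value 11 → rank 2.5.

2.5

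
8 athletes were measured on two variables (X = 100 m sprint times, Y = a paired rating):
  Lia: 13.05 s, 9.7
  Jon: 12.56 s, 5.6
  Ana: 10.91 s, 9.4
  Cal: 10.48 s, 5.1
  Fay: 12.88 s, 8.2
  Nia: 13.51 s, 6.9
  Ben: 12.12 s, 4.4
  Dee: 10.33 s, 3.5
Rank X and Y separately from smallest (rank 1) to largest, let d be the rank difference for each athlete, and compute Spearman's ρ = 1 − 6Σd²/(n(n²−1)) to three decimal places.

0.619

Ranks of variable 1: 7, 5, 3, 2, 6, 8, 4, 1
Ranks of variable 2: 8, 4, 7, 3, 6, 5, 2, 1
d = r₁ − r₂: -1, 1, -4, -1, 0, 3, 2, 0
d²: 1, 1, 16, 1, 0, 9, 4, 0; Σd² = 32
ρ = 1 − 6·32/(8·63) = 1 − 192/504 = 0.619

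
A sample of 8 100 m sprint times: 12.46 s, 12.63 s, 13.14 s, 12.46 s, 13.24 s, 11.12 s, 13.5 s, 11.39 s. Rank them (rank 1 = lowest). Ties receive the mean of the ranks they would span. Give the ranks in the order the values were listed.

Sorted (ascending): 11.12, 11.39, 12.46, 12.46, 12.63, 13.14, 13.24, 13.5
The 2 values of 12.46 occupy positions 3–4 → average rank (3+4)/2 = 3.5.

3.5, 5, 6, 3.5, 7, 1, 8, 2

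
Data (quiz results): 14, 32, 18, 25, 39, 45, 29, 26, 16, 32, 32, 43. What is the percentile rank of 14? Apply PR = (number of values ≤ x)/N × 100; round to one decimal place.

8.3

N = 12.
Strictly below 14: 0. Equal to 14: 1.
PR = 1/12 × 100 = 8.3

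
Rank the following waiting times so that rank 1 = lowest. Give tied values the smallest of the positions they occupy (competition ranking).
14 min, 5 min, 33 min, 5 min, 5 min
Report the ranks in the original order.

4, 1, 5, 1, 1

Sorted (ascending): 5, 5, 5, 14, 33
The 3 values of 5 occupy positions 1–3 → each gets rank 1.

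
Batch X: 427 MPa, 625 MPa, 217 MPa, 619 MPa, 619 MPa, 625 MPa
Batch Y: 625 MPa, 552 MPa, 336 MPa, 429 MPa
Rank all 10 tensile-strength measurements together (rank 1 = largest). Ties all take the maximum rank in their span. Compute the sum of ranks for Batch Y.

Sorted (descending): 625, 625, 625, 619, 619, 552, 429, 427, 336, 217
The 3 values of 625 occupy positions 1–3 → each gets rank 3.
The 2 values of 619 occupy positions 4–5 → each gets rank 5.
Batch Y values → pooled ranks: 625→3, 552→6, 336→9, 429→7
Rank sum = 3 + 6 + 9 + 7 = 25

25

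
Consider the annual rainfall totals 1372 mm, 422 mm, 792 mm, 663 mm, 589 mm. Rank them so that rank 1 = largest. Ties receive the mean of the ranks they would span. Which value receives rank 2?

792

Sorted (descending): 1372, 792, 663, 589, 422
No ties — each value takes its position as its rank.
Rank 2 → value 792.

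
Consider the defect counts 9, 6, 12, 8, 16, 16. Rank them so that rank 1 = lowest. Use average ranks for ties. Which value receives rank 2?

Sorted (ascending): 6, 8, 9, 12, 16, 16
The 2 values of 16 occupy positions 5–6 → average rank (5+6)/2 = 5.5.
Rank 2 → value 8.

8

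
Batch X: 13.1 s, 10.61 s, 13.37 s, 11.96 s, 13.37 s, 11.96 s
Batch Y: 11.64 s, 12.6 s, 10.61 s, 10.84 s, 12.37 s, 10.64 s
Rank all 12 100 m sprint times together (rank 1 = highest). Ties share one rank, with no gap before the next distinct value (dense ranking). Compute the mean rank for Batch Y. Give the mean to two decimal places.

Sorted (descending): 13.37, 13.37, 13.1, 12.6, 12.37, 11.96, 11.96, 11.64, 10.84, 10.64, 10.61, 10.61
The 2 values of 13.37 share dense rank 1.
The 2 values of 11.96 share dense rank 5.
The 2 values of 10.61 share dense rank 9.
Remaining distinct values take the next consecutive integers.
Batch Y values → pooled ranks: 11.64→6, 12.6→3, 10.61→9, 10.84→7, 12.37→4, 10.64→8
Mean rank = (6 + 3 + 9 + 7 + 4 + 8) / 6 = 6.17

6.17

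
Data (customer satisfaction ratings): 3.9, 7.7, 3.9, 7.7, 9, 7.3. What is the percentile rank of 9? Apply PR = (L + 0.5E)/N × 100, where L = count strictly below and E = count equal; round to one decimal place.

N = 6.
Strictly below 9: 5. Equal to 9: 1.
PR = (5 + 0.5·1)/6 × 100 = 91.7

91.7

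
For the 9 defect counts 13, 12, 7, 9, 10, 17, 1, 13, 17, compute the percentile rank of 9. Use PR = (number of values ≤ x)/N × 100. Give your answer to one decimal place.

33.3

N = 9.
Strictly below 9: 2. Equal to 9: 1.
PR = 3/9 × 100 = 33.3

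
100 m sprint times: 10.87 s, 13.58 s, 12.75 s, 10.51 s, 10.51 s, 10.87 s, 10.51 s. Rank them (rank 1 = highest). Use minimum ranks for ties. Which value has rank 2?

Sorted (descending): 13.58, 12.75, 10.87, 10.87, 10.51, 10.51, 10.51
The 2 values of 10.87 occupy positions 3–4 → each gets rank 3.
The 3 values of 10.51 occupy positions 5–7 → each gets rank 5.
Rank 2 → value 12.75.

12.75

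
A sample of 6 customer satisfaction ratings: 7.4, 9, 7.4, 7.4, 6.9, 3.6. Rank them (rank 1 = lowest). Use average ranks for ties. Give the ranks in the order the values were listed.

4, 6, 4, 4, 2, 1

Sorted (ascending): 3.6, 6.9, 7.4, 7.4, 7.4, 9
The 3 values of 7.4 occupy positions 3–5 → average rank 4.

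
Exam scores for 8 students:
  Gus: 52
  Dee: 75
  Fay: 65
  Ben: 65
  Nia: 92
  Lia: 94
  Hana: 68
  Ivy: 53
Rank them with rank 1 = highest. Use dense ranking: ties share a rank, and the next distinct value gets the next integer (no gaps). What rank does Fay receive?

5

Sorted (descending): 94, 92, 75, 68, 65, 65, 53, 52
The 2 values of 65 share dense rank 5.
Remaining distinct values take the next consecutive integers.
Fay has value 65 → rank 5.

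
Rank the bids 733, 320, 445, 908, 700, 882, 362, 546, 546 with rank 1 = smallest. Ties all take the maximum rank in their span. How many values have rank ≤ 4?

Sorted (ascending): 320, 362, 445, 546, 546, 700, 733, 882, 908
The 2 values of 546 occupy positions 4–5 → each gets rank 5.
Ranks ≤ 4: {1, 2, 3} → 3 values.

3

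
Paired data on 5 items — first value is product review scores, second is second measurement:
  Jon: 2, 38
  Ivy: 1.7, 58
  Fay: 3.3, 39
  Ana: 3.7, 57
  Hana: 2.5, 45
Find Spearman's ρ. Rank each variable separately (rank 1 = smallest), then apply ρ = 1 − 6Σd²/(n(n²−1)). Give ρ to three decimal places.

Ranks of variable 1: 2, 1, 4, 5, 3
Ranks of variable 2: 1, 5, 2, 4, 3
d = r₁ − r₂: 1, -4, 2, 1, 0
d²: 1, 16, 4, 1, 0; Σd² = 22
ρ = 1 − 6·22/(5·24) = 1 − 132/120 = -0.100

-0.100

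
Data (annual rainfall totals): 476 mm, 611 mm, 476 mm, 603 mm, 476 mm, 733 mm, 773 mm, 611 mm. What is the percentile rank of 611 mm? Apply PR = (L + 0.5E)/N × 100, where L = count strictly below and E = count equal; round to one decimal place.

62.5

N = 8.
Strictly below 611: 4. Equal to 611: 2.
PR = (4 + 0.5·2)/8 × 100 = 62.5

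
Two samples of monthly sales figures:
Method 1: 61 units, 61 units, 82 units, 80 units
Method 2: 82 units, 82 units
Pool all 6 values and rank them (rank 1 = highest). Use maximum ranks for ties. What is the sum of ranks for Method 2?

Sorted (descending): 82, 82, 82, 80, 61, 61
The 3 values of 82 occupy positions 1–3 → each gets rank 3.
The 2 values of 61 occupy positions 5–6 → each gets rank 6.
Method 2 values → pooled ranks: 82→3, 82→3
Rank sum = 3 + 3 = 6

6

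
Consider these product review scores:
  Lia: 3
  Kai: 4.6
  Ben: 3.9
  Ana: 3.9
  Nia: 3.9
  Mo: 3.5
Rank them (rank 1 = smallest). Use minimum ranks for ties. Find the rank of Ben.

3

Sorted (ascending): 3, 3.5, 3.9, 3.9, 3.9, 4.6
The 3 values of 3.9 occupy positions 3–5 → each gets rank 3.
Ben has value 3.9 → rank 3.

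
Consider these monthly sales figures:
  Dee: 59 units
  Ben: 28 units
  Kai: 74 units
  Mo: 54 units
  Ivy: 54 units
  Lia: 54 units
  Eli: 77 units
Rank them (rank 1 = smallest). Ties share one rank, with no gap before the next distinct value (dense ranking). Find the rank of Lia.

2

Sorted (ascending): 28, 54, 54, 54, 59, 74, 77
The 3 values of 54 share dense rank 2.
Remaining distinct values take the next consecutive integers.
Lia has value 54 units → rank 2.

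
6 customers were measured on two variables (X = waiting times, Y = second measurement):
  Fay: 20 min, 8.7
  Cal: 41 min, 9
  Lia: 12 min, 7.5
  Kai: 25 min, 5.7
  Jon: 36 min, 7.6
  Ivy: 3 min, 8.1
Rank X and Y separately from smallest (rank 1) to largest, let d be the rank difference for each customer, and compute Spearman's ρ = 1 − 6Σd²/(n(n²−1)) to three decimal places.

Ranks of variable 1: 3, 6, 2, 4, 5, 1
Ranks of variable 2: 5, 6, 2, 1, 3, 4
d = r₁ − r₂: -2, 0, 0, 3, 2, -3
d²: 4, 0, 0, 9, 4, 9; Σd² = 26
ρ = 1 − 6·26/(6·35) = 1 − 156/210 = 0.257

0.257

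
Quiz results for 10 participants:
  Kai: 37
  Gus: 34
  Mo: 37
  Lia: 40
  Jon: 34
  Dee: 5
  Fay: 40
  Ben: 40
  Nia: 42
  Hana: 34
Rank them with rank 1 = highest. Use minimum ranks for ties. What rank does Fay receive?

2

Sorted (descending): 42, 40, 40, 40, 37, 37, 34, 34, 34, 5
The 3 values of 40 occupy positions 2–4 → each gets rank 2.
The 2 values of 37 occupy positions 5–6 → each gets rank 5.
The 3 values of 34 occupy positions 7–9 → each gets rank 7.
Fay has value 40 → rank 2.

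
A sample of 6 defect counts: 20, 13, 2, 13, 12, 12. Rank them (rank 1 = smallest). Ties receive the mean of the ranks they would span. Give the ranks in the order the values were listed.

Sorted (ascending): 2, 12, 12, 13, 13, 20
The 2 values of 12 occupy positions 2–3 → average rank (2+3)/2 = 2.5.
The 2 values of 13 occupy positions 4–5 → average rank (4+5)/2 = 4.5.

6, 4.5, 1, 4.5, 2.5, 2.5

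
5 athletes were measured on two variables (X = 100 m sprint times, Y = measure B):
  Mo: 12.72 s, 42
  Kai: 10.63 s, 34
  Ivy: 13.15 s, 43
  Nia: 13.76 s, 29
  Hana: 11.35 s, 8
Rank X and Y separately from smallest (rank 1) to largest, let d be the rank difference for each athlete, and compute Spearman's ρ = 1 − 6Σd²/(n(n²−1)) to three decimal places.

Ranks of variable 1: 3, 1, 4, 5, 2
Ranks of variable 2: 4, 3, 5, 2, 1
d = r₁ − r₂: -1, -2, -1, 3, 1
d²: 1, 4, 1, 9, 1; Σd² = 16
ρ = 1 − 6·16/(5·24) = 1 − 96/120 = 0.200

0.200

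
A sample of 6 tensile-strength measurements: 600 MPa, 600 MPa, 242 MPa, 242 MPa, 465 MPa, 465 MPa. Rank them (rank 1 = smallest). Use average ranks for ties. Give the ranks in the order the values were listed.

5.5, 5.5, 1.5, 1.5, 3.5, 3.5

Sorted (ascending): 242, 242, 465, 465, 600, 600
The 2 values of 242 occupy positions 1–2 → average rank (1+2)/2 = 1.5.
The 2 values of 465 occupy positions 3–4 → average rank (3+4)/2 = 3.5.
The 2 values of 600 occupy positions 5–6 → average rank (5+6)/2 = 5.5.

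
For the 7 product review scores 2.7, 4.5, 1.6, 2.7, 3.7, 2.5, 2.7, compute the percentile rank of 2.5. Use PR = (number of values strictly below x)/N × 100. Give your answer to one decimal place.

14.3

N = 7.
Strictly below 2.5: 1. Equal to 2.5: 1.
PR = 1/7 × 100 = 14.3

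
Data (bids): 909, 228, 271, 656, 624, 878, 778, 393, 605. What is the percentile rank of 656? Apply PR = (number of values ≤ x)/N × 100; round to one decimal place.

66.7

N = 9.
Strictly below 656: 5. Equal to 656: 1.
PR = 6/9 × 100 = 66.7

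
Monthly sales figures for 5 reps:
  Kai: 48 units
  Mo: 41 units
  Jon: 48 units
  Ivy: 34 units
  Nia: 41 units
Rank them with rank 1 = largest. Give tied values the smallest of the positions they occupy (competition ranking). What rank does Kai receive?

Sorted (descending): 48, 48, 41, 41, 34
The 2 values of 48 occupy positions 1–2 → each gets rank 1.
The 2 values of 41 occupy positions 3–4 → each gets rank 3.
Kai has value 48 units → rank 1.

1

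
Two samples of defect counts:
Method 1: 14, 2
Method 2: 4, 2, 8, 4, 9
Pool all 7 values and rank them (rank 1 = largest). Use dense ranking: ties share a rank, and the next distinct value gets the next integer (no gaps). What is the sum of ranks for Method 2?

18

Sorted (descending): 14, 9, 8, 4, 4, 2, 2
The 2 values of 4 share dense rank 4.
The 2 values of 2 share dense rank 5.
Remaining distinct values take the next consecutive integers.
Method 2 values → pooled ranks: 4→4, 2→5, 8→3, 4→4, 9→2
Rank sum = 4 + 5 + 3 + 4 + 2 = 18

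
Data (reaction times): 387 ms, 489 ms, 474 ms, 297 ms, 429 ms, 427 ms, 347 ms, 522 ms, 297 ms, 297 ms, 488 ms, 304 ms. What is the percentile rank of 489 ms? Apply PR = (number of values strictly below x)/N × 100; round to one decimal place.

83.3

N = 12.
Strictly below 489: 10. Equal to 489: 1.
PR = 10/12 × 100 = 83.3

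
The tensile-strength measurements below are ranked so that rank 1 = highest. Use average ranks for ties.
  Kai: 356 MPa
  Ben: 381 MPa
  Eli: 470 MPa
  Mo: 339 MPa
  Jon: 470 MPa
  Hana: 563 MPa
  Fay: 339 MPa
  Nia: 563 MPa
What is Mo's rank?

Sorted (descending): 563, 563, 470, 470, 381, 356, 339, 339
The 2 values of 563 occupy positions 1–2 → average rank (1+2)/2 = 1.5.
The 2 values of 470 occupy positions 3–4 → average rank (3+4)/2 = 3.5.
The 2 values of 339 occupy positions 7–8 → average rank (7+8)/2 = 7.5.
Mo has value 339 MPa → rank 7.5.

7.5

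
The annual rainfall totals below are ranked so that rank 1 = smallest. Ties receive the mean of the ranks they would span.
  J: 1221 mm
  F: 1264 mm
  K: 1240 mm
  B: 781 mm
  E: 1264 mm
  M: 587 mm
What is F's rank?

Sorted (ascending): 587, 781, 1221, 1240, 1264, 1264
The 2 values of 1264 occupy positions 5–6 → average rank (5+6)/2 = 5.5.
F has value 1264 mm → rank 5.5.

5.5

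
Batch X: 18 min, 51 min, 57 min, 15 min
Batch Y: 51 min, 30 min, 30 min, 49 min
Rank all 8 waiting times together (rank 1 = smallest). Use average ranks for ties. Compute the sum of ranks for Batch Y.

Sorted (ascending): 15, 18, 30, 30, 49, 51, 51, 57
The 2 values of 30 occupy positions 3–4 → average rank (3+4)/2 = 3.5.
The 2 values of 51 occupy positions 6–7 → average rank (6+7)/2 = 6.5.
Batch Y values → pooled ranks: 51→6.5, 30→3.5, 30→3.5, 49→5
Rank sum = 6.5 + 3.5 + 3.5 + 5 = 18.5

18.5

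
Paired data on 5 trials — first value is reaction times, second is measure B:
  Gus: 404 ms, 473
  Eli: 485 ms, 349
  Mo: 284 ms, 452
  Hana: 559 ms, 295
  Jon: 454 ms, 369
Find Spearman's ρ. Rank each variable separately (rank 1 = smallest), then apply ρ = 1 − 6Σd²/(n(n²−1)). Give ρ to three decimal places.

-0.900

Ranks of variable 1: 2, 4, 1, 5, 3
Ranks of variable 2: 5, 2, 4, 1, 3
d = r₁ − r₂: -3, 2, -3, 4, 0
d²: 9, 4, 9, 16, 0; Σd² = 38
ρ = 1 − 6·38/(5·24) = 1 − 228/120 = -0.900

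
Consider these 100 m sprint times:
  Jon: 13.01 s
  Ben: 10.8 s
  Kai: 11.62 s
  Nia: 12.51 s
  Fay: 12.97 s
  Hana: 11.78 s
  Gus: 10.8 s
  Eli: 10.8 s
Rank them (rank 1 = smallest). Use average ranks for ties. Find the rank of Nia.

6

Sorted (ascending): 10.8, 10.8, 10.8, 11.62, 11.78, 12.51, 12.97, 13.01
The 3 values of 10.8 occupy positions 1–3 → average rank 2.
Nia has value 12.51 s → rank 6.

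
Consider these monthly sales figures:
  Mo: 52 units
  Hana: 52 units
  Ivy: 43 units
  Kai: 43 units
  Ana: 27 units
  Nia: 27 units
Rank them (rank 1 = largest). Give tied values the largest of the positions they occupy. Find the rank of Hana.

Sorted (descending): 52, 52, 43, 43, 27, 27
The 2 values of 52 occupy positions 1–2 → each gets rank 2.
The 2 values of 43 occupy positions 3–4 → each gets rank 4.
The 2 values of 27 occupy positions 5–6 → each gets rank 6.
Hana has value 52 units → rank 2.

2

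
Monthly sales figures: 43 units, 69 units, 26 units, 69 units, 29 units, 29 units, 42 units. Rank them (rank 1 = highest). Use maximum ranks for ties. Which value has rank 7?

Sorted (descending): 69, 69, 43, 42, 29, 29, 26
The 2 values of 69 occupy positions 1–2 → each gets rank 2.
The 2 values of 29 occupy positions 5–6 → each gets rank 6.
Rank 7 → value 26.

26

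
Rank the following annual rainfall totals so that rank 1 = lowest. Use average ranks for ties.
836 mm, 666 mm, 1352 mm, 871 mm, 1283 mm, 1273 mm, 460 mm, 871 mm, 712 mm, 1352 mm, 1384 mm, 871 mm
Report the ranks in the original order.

4, 2, 10.5, 6, 9, 8, 1, 6, 3, 10.5, 12, 6

Sorted (ascending): 460, 666, 712, 836, 871, 871, 871, 1273, 1283, 1352, 1352, 1384
The 3 values of 871 occupy positions 5–7 → average rank 6.
The 2 values of 1352 occupy positions 10–11 → average rank (10+11)/2 = 10.5.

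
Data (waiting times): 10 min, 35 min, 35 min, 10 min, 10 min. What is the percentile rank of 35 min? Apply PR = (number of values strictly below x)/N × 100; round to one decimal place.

N = 5.
Strictly below 35: 3. Equal to 35: 2.
PR = 3/5 × 100 = 60.0

60.0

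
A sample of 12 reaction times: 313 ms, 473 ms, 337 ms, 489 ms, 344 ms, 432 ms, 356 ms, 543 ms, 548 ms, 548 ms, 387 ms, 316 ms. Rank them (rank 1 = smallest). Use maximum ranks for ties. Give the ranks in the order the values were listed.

1, 8, 3, 9, 4, 7, 5, 10, 12, 12, 6, 2

Sorted (ascending): 313, 316, 337, 344, 356, 387, 432, 473, 489, 543, 548, 548
The 2 values of 548 occupy positions 11–12 → each gets rank 12.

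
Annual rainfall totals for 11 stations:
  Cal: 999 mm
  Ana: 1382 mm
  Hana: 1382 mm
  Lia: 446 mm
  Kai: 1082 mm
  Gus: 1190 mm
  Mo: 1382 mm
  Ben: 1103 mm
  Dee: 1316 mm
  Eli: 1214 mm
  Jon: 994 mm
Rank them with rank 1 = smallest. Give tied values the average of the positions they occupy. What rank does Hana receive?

10

Sorted (ascending): 446, 994, 999, 1082, 1103, 1190, 1214, 1316, 1382, 1382, 1382
The 3 values of 1382 occupy positions 9–11 → average rank 10.
Hana has value 1382 mm → rank 10.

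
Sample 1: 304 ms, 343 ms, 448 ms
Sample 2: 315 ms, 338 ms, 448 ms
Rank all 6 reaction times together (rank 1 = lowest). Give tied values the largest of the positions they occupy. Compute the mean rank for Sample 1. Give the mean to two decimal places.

3.67

Sorted (ascending): 304, 315, 338, 343, 448, 448
The 2 values of 448 occupy positions 5–6 → each gets rank 6.
Sample 1 values → pooled ranks: 304→1, 343→4, 448→6
Mean rank = (1 + 4 + 6) / 3 = 3.67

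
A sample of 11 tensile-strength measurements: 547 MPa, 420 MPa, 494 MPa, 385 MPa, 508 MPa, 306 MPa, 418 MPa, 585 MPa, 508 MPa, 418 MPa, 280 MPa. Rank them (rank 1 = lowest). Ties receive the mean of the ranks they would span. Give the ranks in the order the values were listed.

10, 6, 7, 3, 8.5, 2, 4.5, 11, 8.5, 4.5, 1

Sorted (ascending): 280, 306, 385, 418, 418, 420, 494, 508, 508, 547, 585
The 2 values of 418 occupy positions 4–5 → average rank (4+5)/2 = 4.5.
The 2 values of 508 occupy positions 8–9 → average rank (8+9)/2 = 8.5.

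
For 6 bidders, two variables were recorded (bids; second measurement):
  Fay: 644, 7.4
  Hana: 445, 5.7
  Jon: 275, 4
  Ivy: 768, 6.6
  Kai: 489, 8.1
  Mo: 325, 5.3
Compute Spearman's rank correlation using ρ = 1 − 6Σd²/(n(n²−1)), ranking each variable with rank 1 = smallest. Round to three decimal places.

Ranks of variable 1: 5, 3, 1, 6, 4, 2
Ranks of variable 2: 5, 3, 1, 4, 6, 2
d = r₁ − r₂: 0, 0, 0, 2, -2, 0
d²: 0, 0, 0, 4, 4, 0; Σd² = 8
ρ = 1 − 6·8/(6·35) = 1 − 48/210 = 0.771

0.771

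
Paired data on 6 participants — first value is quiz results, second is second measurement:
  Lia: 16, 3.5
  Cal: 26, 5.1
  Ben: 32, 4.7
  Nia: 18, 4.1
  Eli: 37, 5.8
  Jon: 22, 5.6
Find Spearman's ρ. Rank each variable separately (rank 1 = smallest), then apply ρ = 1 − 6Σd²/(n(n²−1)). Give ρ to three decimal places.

0.771

Ranks of variable 1: 1, 4, 5, 2, 6, 3
Ranks of variable 2: 1, 4, 3, 2, 6, 5
d = r₁ − r₂: 0, 0, 2, 0, 0, -2
d²: 0, 0, 4, 0, 0, 4; Σd² = 8
ρ = 1 − 6·8/(6·35) = 1 − 48/210 = 0.771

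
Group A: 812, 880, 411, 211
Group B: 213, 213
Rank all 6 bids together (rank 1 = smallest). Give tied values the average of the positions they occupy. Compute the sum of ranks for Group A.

Sorted (ascending): 211, 213, 213, 411, 812, 880
The 2 values of 213 occupy positions 2–3 → average rank (2+3)/2 = 2.5.
Group A values → pooled ranks: 812→5, 880→6, 411→4, 211→1
Rank sum = 5 + 6 + 4 + 1 = 16

16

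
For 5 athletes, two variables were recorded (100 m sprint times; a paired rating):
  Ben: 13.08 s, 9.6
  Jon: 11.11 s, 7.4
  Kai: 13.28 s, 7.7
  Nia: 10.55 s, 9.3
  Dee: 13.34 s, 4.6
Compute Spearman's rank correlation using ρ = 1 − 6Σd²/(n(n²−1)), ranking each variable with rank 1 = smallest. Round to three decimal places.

-0.500

Ranks of variable 1: 3, 2, 4, 1, 5
Ranks of variable 2: 5, 2, 3, 4, 1
d = r₁ − r₂: -2, 0, 1, -3, 4
d²: 4, 0, 1, 9, 16; Σd² = 30
ρ = 1 − 6·30/(5·24) = 1 − 180/120 = -0.500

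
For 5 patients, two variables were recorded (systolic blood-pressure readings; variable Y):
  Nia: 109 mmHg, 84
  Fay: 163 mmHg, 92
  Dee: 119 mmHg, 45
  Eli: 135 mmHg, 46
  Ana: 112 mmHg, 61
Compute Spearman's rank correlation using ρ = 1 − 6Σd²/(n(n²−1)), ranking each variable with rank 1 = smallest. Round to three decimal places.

0.100

Ranks of variable 1: 1, 5, 3, 4, 2
Ranks of variable 2: 4, 5, 1, 2, 3
d = r₁ − r₂: -3, 0, 2, 2, -1
d²: 9, 0, 4, 4, 1; Σd² = 18
ρ = 1 − 6·18/(5·24) = 1 − 108/120 = 0.100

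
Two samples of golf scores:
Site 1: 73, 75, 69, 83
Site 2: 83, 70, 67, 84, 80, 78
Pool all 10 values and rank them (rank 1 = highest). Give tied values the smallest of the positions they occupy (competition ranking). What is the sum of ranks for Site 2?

Sorted (descending): 84, 83, 83, 80, 78, 75, 73, 70, 69, 67
The 2 values of 83 occupy positions 2–3 → each gets rank 2.
Site 2 values → pooled ranks: 83→2, 70→8, 67→10, 84→1, 80→4, 78→5
Rank sum = 2 + 8 + 10 + 1 + 4 + 5 = 30

30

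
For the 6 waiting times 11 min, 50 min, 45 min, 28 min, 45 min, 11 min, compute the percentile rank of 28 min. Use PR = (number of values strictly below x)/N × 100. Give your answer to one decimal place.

N = 6.
Strictly below 28: 2. Equal to 28: 1.
PR = 2/6 × 100 = 33.3

33.3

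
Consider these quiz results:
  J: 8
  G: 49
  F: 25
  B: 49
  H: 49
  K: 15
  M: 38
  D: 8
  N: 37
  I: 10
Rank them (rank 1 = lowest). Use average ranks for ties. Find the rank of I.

3

Sorted (ascending): 8, 8, 10, 15, 25, 37, 38, 49, 49, 49
The 2 values of 8 occupy positions 1–2 → average rank (1+2)/2 = 1.5.
The 3 values of 49 occupy positions 8–10 → average rank 9.
I has value 10 → rank 3.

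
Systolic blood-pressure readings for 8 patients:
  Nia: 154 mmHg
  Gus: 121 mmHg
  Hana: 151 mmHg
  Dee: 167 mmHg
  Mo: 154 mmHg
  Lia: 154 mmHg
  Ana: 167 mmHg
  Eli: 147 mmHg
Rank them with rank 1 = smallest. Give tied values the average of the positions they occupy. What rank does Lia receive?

5

Sorted (ascending): 121, 147, 151, 154, 154, 154, 167, 167
The 3 values of 154 occupy positions 4–6 → average rank 5.
The 2 values of 167 occupy positions 7–8 → average rank (7+8)/2 = 7.5.
Lia has value 154 mmHg → rank 5.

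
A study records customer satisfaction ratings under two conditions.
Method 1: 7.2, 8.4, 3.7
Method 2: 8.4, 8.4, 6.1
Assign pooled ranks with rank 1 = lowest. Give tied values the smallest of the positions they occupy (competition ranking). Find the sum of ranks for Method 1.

Sorted (ascending): 3.7, 6.1, 7.2, 8.4, 8.4, 8.4
The 3 values of 8.4 occupy positions 4–6 → each gets rank 4.
Method 1 values → pooled ranks: 7.2→3, 8.4→4, 3.7→1
Rank sum = 3 + 4 + 1 = 8

8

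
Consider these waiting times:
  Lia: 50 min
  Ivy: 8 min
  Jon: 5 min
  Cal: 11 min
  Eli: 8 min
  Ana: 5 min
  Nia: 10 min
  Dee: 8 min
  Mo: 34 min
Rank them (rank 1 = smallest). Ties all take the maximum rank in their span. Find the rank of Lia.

Sorted (ascending): 5, 5, 8, 8, 8, 10, 11, 34, 50
The 2 values of 5 occupy positions 1–2 → each gets rank 2.
The 3 values of 8 occupy positions 3–5 → each gets rank 5.
Lia has value 50 min → rank 9.

9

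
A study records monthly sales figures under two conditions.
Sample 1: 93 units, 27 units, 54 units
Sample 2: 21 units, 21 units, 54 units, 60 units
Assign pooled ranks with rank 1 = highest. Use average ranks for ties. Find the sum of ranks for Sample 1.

9.5

Sorted (descending): 93, 60, 54, 54, 27, 21, 21
The 2 values of 54 occupy positions 3–4 → average rank (3+4)/2 = 3.5.
The 2 values of 21 occupy positions 6–7 → average rank (6+7)/2 = 6.5.
Sample 1 values → pooled ranks: 93→1, 27→5, 54→3.5
Rank sum = 1 + 5 + 3.5 = 9.5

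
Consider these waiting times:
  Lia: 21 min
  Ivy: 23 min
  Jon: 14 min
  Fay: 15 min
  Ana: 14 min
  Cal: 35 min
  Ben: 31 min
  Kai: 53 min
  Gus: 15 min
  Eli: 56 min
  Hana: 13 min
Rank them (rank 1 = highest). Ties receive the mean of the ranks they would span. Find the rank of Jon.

9.5

Sorted (descending): 56, 53, 35, 31, 23, 21, 15, 15, 14, 14, 13
The 2 values of 15 occupy positions 7–8 → average rank (7+8)/2 = 7.5.
The 2 values of 14 occupy positions 9–10 → average rank (9+10)/2 = 9.5.
Jon has value 14 min → rank 9.5.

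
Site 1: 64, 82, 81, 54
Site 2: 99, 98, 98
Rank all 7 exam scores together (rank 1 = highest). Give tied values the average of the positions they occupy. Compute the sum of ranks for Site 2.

6

Sorted (descending): 99, 98, 98, 82, 81, 64, 54
The 2 values of 98 occupy positions 2–3 → average rank (2+3)/2 = 2.5.
Site 2 values → pooled ranks: 99→1, 98→2.5, 98→2.5
Rank sum = 1 + 2.5 + 2.5 = 6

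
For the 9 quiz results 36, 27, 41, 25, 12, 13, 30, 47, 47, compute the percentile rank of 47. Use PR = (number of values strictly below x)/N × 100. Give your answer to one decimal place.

N = 9.
Strictly below 47: 7. Equal to 47: 2.
PR = 7/9 × 100 = 77.8

77.8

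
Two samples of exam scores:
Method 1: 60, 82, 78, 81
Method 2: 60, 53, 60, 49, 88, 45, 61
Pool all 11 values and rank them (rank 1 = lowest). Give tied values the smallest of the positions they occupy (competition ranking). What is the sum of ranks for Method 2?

Sorted (ascending): 45, 49, 53, 60, 60, 60, 61, 78, 81, 82, 88
The 3 values of 60 occupy positions 4–6 → each gets rank 4.
Method 2 values → pooled ranks: 60→4, 53→3, 60→4, 49→2, 88→11, 45→1, 61→7
Rank sum = 4 + 3 + 4 + 2 + 11 + 1 + 7 = 32

32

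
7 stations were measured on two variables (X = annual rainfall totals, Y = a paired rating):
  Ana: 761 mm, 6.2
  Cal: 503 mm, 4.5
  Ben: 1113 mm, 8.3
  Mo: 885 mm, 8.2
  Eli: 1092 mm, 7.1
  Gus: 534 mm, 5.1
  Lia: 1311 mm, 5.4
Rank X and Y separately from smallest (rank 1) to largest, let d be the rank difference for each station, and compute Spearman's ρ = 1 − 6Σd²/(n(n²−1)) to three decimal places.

Ranks of variable 1: 3, 1, 6, 4, 5, 2, 7
Ranks of variable 2: 4, 1, 7, 6, 5, 2, 3
d = r₁ − r₂: -1, 0, -1, -2, 0, 0, 4
d²: 1, 0, 1, 4, 0, 0, 16; Σd² = 22
ρ = 1 − 6·22/(7·48) = 1 − 132/336 = 0.607

0.607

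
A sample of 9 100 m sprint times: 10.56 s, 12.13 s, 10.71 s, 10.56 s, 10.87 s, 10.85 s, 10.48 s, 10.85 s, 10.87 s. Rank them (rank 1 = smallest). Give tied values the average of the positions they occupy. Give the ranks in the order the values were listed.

2.5, 9, 4, 2.5, 7.5, 5.5, 1, 5.5, 7.5

Sorted (ascending): 10.48, 10.56, 10.56, 10.71, 10.85, 10.85, 10.87, 10.87, 12.13
The 2 values of 10.56 occupy positions 2–3 → average rank (2+3)/2 = 2.5.
The 2 values of 10.85 occupy positions 5–6 → average rank (5+6)/2 = 5.5.
The 2 values of 10.87 occupy positions 7–8 → average rank (7+8)/2 = 7.5.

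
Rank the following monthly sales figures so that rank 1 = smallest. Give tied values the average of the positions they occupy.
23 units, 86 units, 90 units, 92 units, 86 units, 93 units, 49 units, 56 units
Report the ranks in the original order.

Sorted (ascending): 23, 49, 56, 86, 86, 90, 92, 93
The 2 values of 86 occupy positions 4–5 → average rank (4+5)/2 = 4.5.

1, 4.5, 6, 7, 4.5, 8, 2, 3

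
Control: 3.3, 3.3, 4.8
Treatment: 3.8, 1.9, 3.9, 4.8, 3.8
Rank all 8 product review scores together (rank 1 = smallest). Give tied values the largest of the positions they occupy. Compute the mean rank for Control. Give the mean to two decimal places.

4.67

Sorted (ascending): 1.9, 3.3, 3.3, 3.8, 3.8, 3.9, 4.8, 4.8
The 2 values of 3.3 occupy positions 2–3 → each gets rank 3.
The 2 values of 3.8 occupy positions 4–5 → each gets rank 5.
The 2 values of 4.8 occupy positions 7–8 → each gets rank 8.
Control values → pooled ranks: 3.3→3, 3.3→3, 4.8→8
Mean rank = (3 + 3 + 8) / 3 = 4.67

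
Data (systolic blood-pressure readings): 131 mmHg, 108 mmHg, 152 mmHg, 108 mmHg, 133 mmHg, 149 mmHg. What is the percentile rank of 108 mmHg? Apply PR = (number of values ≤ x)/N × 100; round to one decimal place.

33.3

N = 6.
Strictly below 108: 0. Equal to 108: 2.
PR = 2/6 × 100 = 33.3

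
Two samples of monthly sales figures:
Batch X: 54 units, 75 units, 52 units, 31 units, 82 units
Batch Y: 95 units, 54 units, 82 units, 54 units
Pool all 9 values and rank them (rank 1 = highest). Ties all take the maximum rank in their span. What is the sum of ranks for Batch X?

Sorted (descending): 95, 82, 82, 75, 54, 54, 54, 52, 31
The 2 values of 82 occupy positions 2–3 → each gets rank 3.
The 3 values of 54 occupy positions 5–7 → each gets rank 7.
Batch X values → pooled ranks: 54→7, 75→4, 52→8, 31→9, 82→3
Rank sum = 7 + 4 + 8 + 9 + 3 = 31

31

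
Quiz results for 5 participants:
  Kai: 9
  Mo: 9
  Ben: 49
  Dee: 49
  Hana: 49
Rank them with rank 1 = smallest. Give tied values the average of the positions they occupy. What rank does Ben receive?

Sorted (ascending): 9, 9, 49, 49, 49
The 2 values of 9 occupy positions 1–2 → average rank (1+2)/2 = 1.5.
The 3 values of 49 occupy positions 3–5 → average rank 4.
Ben has value 49 → rank 4.

4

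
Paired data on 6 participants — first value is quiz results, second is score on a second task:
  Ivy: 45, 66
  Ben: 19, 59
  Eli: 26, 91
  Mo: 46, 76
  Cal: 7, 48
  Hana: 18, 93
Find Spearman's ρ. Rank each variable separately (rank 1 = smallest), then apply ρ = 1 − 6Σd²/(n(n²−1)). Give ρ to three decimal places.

0.257

Ranks of variable 1: 5, 3, 4, 6, 1, 2
Ranks of variable 2: 3, 2, 5, 4, 1, 6
d = r₁ − r₂: 2, 1, -1, 2, 0, -4
d²: 4, 1, 1, 4, 0, 16; Σd² = 26
ρ = 1 − 6·26/(6·35) = 1 − 156/210 = 0.257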